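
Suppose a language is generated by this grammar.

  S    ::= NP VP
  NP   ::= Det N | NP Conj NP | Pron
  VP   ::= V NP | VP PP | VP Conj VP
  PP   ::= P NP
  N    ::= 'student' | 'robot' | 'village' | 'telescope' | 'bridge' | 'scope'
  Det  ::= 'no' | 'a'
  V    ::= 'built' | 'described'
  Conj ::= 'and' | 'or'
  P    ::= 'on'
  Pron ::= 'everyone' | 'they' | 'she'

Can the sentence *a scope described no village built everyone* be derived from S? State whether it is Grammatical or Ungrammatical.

For S → NP VP, the only prefix that parses as NP is 'a scope', but the remainder 'described no village built everyone' is not a VP under these rules.

Ungrammatical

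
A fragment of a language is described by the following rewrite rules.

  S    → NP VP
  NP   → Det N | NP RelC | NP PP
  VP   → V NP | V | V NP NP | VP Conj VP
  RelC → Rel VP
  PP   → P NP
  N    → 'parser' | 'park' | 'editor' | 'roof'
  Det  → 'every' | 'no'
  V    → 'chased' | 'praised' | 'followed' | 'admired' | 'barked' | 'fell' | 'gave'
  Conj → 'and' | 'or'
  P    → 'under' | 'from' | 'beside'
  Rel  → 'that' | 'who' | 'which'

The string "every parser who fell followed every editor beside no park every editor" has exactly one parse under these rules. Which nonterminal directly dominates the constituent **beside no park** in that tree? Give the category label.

NP

[S [NP [NP [Det every] [N parser]] [RelC [Rel who] [VP [V fell]]]] [VP [V followed] [NP [NP [Det every] [N editor]] [PP [P beside] [NP [Det no] [N park]]]] [NP [Det every] [N editor]]]]
The span 'beside no park' is the PP node built by PP → P NP.
Its mother is the NP built by NP → NP PP.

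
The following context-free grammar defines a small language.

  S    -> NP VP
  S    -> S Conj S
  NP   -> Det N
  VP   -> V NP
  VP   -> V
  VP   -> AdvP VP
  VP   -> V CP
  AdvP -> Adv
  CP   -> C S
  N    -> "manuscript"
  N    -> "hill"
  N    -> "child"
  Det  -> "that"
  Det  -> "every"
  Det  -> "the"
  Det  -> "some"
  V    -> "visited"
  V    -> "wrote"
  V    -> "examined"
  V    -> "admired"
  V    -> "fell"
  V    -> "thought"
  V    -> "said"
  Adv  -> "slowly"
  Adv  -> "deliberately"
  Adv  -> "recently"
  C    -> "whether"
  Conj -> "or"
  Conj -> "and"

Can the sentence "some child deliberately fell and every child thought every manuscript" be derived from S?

[S [S [NP [Det some] [N child]] [VP [AdvP [Adv deliberately]] [VP [V fell]]]] [Conj and] [S [NP [Det every] [N child]] [VP [V thought] [NP [Det every] [N manuscript]]]]]
Each bracket corresponds to one application of a listed rule, so the string is derivable from S.

Grammatical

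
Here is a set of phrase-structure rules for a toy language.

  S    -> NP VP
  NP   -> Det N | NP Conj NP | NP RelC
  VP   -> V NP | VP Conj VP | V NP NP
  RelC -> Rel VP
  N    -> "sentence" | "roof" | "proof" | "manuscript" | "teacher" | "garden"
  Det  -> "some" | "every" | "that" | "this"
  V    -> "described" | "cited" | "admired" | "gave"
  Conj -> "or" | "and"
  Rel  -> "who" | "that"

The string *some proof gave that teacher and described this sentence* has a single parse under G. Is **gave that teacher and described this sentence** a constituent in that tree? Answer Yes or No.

Yes

[S [NP [Det some] [N proof]] [VP [VP [V gave] [NP [Det that] [N teacher]]] [Conj and] [VP [V described] [NP [Det this] [N sentence]]]]]
The words 'gave that teacher and described this sentence' are exhaustively dominated by a single VP node (built by VP → VP Conj VP), so they form a constituent.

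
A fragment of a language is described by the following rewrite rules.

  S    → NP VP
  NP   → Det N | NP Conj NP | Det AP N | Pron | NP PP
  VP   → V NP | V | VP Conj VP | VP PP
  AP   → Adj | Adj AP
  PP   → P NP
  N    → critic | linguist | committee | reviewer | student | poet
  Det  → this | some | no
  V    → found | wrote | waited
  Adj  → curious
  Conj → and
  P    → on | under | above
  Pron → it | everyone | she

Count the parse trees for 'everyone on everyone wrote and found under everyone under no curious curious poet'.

Two of the 5 distinct bracketings:
[S [NP [NP [Pron everyone]] [PP [P on] [NP [Pron everyone]]]] [VP [VP [V wrote]] [Conj and] [VP [VP [V found]] [PP [P under] [NP [NP [Pron everyone]] [PP [P under] [NP [Det no] [AP [Adj curious] [AP [Adj curious]]] [N poet]]]]]]]]
[S [NP [NP [Pron everyone]] [PP [P on] [NP [Pron everyone]]]] [VP [VP [V wrote]] [Conj and] [VP [VP [VP [V found]] [PP [P under] [NP [Pron everyone]]]] [PP [P under] [NP [Det no] [AP [Adj curious] [AP [Adj curious]]] [N poet]]]]]]
The trees differ in how a recursive rule is bracketed over the same span.

5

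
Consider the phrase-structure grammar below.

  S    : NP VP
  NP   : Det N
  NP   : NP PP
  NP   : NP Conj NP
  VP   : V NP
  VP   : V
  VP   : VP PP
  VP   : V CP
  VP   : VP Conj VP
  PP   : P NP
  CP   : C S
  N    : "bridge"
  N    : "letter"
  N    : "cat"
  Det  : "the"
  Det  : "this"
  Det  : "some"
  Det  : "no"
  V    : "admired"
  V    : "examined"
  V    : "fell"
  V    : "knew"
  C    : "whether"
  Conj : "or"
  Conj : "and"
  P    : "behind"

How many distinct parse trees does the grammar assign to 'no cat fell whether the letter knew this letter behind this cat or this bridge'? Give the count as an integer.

4

Two of the 4 distinct bracketings:
[S [NP [Det no] [N cat]] [VP [VP [V fell] [CP [C whether] [S [NP [Det the] [N letter]] [VP [V knew] [NP [Det this] [N letter]]]]]] [PP [P behind] [NP [NP [Det this] [N cat]] [Conj or] [NP [Det this] [N bridge]]]]]]
[S [NP [Det no] [N cat]] [VP [V fell] [CP [C whether] [S [NP [Det the] [N letter]] [VP [V knew] [NP [NP [Det this] [N letter]] [PP [P behind] [NP [NP [Det this] [N cat]] [Conj or] [NP [Det this] [N bridge]]]]]]]]]]
The difference turns on whether NP → NP PP is used at the relevant span, versus an alternative expansion of NP.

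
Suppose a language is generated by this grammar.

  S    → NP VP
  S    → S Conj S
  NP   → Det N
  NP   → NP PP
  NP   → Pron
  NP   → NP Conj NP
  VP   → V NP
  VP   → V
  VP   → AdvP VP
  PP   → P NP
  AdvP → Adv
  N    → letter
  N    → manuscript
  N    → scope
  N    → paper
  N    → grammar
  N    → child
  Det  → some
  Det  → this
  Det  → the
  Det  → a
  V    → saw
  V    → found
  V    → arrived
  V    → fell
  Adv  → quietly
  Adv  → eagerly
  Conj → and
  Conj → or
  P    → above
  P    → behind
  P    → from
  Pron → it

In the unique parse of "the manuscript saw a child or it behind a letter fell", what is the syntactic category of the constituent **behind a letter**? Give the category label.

[S [S [NP [Det the] [N manuscript]] [VP [V saw] [NP [Det a] [N child]]]] [Conj or] [S [NP [NP [Pron it]] [PP [P behind] [NP [Det a] [N letter]]]] [VP [V fell]]]]
The span 'behind a letter' is the PP node built by PP → P NP.

PP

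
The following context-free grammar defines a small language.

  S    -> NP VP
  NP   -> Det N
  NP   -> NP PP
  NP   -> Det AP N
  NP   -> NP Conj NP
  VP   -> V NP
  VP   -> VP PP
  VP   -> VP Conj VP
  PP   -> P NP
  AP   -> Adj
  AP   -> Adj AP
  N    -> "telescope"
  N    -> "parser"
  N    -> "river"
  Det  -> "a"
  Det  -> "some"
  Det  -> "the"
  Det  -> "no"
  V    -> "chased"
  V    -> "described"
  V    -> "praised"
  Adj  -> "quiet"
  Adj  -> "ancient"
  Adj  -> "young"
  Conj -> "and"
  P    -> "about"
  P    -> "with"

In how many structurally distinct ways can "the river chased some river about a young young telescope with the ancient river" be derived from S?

5

Two of the 5 distinct bracketings:
[S [NP [Det the] [N river]] [VP [V chased] [NP [NP [Det some] [N river]] [PP [P about] [NP [NP [Det a] [AP [Adj young] [AP [Adj young]]] [N telescope]] [PP [P with] [NP [Det the] [AP [Adj ancient]] [N river]]]]]]]]
[S [NP [Det the] [N river]] [VP [V chased] [NP [NP [NP [Det some] [N river]] [PP [P about] [NP [Det a] [AP [Adj young] [AP [Adj young]]] [N telescope]]]] [PP [P with] [NP [Det the] [AP [Adj ancient]] [N river]]]]]]
The trees differ in how a recursive rule is bracketed over the same span.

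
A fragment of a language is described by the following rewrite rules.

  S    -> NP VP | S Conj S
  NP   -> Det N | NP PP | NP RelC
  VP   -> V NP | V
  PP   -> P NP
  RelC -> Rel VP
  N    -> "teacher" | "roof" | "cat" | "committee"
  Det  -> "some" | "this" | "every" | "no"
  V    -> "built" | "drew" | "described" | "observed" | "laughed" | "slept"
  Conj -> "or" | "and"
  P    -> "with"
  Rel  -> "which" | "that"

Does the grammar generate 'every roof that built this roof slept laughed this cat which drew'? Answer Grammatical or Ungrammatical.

For S → NP VP, every NP-prefix leaves a non-VP remainder: after 'every roof' the remainder is not a VP; after 'every roof that built' the remainder is not a VP; after 'every roof that built this roof' the remainder is not a VP. The alternative S rule S → S Conj S likewise has no satisfying split.

Ungrammatical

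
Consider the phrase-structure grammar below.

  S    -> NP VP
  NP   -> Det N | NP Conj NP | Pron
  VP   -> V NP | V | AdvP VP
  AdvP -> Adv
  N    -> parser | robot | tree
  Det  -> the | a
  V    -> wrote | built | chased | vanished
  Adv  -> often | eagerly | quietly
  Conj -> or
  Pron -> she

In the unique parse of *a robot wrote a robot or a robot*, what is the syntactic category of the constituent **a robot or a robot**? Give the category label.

NP

S
  NP
    Det: a
    N: robot
  VP
    V: wrote
    NP
      NP
        Det: a
        N: robot
      Conj: or
      NP
        Det: a
        N: robot
The span 'a robot or a robot' is the NP node built by NP → NP Conj NP.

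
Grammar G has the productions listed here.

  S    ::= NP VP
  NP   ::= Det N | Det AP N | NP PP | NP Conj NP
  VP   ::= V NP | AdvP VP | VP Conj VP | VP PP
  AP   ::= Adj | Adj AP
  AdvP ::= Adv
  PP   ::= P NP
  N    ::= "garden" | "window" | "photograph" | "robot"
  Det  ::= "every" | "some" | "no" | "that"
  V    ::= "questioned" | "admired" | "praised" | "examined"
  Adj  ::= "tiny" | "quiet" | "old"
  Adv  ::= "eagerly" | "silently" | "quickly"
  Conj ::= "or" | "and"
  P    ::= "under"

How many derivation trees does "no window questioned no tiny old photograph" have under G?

1

[S [NP [Det no] [N window]] [VP [V questioned] [NP [Det no] [AP [Adj tiny] [AP [Adj old]]] [N photograph]]]]
No rule offers an alternative attachment or grouping for any span, so this is the only derivation.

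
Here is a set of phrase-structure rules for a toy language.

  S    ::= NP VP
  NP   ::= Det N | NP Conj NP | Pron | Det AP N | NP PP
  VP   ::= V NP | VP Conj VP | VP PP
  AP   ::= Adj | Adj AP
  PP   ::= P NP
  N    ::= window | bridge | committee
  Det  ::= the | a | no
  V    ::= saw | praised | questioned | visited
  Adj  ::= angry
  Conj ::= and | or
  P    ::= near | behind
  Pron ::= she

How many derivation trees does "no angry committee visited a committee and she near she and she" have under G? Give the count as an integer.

Two of the 6 distinct bracketings:
[S [NP [Det no] [AP [Adj angry]] [N committee]] [VP [V visited] [NP [NP [Det a] [N committee]] [Conj and] [NP [NP [NP [Pron she]] [PP [P near] [NP [Pron she]]]] [Conj and] [NP [Pron she]]]]]]
[S [NP [Det no] [AP [Adj angry]] [N committee]] [VP [V visited] [NP [NP [Det a] [N committee]] [Conj and] [NP [NP [Pron she]] [PP [P near] [NP [NP [Pron she]] [Conj and] [NP [Pron she]]]]]]]]
The trees differ in how a recursive rule is bracketed over the same span.

6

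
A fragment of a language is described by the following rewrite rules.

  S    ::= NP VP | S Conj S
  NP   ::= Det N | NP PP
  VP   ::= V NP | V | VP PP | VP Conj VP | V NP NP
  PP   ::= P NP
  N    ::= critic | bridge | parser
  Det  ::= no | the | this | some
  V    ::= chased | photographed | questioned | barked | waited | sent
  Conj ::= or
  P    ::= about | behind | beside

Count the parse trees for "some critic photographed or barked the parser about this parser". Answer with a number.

Two of the 3 distinct bracketings:
[S [NP [Det some] [N critic]] [VP [VP [VP [V photographed]] [Conj or] [VP [V barked] [NP [Det the] [N parser]]]] [PP [P about] [NP [Det this] [N parser]]]]]
[S [NP [Det some] [N critic]] [VP [VP [V photographed]] [Conj or] [VP [V barked] [NP [NP [Det the] [N parser]] [PP [P about] [NP [Det this] [N parser]]]]]]]
The difference turns on whether NP → NP PP is used at the relevant span, versus an alternative expansion of NP.

3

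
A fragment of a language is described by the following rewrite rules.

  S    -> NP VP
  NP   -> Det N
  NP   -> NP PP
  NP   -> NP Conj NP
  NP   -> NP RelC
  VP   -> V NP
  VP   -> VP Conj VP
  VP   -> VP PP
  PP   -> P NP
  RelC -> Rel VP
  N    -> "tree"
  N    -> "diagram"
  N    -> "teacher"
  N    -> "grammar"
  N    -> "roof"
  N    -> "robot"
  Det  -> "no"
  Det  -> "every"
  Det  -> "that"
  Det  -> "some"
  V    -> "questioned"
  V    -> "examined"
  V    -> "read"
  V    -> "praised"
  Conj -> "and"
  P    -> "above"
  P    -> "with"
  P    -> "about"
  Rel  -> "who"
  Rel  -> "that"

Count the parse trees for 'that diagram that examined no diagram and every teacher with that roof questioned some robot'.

Two of the 6 distinct bracketings:
[S [NP [NP [NP [NP [Det that] [N diagram]] [RelC [Rel that] [VP [V examined] [NP [Det no] [N diagram]]]]] [Conj and] [NP [Det every] [N teacher]]] [PP [P with] [NP [Det that] [N roof]]]] [VP [V questioned] [NP [Det some] [N robot]]]]
[S [NP [NP [NP [Det that] [N diagram]] [RelC [Rel that] [VP [V examined] [NP [NP [Det no] [N diagram]] [Conj and] [NP [Det every] [N teacher]]]]]] [PP [P with] [NP [Det that] [N roof]]]] [VP [V questioned] [NP [Det some] [N robot]]]]
The trees differ in how a recursive rule is bracketed over the same span.

6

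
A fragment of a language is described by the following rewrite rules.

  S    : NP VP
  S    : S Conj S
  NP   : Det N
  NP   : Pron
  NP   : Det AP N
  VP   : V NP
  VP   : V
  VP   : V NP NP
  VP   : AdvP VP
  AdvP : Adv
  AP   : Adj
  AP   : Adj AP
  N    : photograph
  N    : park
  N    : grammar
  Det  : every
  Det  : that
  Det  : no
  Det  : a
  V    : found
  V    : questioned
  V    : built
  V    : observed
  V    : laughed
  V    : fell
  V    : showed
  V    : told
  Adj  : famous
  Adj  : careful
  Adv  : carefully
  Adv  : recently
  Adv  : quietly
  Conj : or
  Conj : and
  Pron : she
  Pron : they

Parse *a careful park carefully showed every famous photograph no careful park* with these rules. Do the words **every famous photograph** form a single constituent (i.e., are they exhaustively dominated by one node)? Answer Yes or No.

Yes

[S [NP [Det a] [AP [Adj careful]] [N park]] [VP [AdvP [Adv carefully]] [VP [V showed] [NP [Det every] [AP [Adj famous]] [N photograph]] [NP [Det no] [AP [Adj careful]] [N park]]]]]
The words 'every famous photograph' are exhaustively dominated by a single NP node (built by NP → Det AP N), so they form a constituent.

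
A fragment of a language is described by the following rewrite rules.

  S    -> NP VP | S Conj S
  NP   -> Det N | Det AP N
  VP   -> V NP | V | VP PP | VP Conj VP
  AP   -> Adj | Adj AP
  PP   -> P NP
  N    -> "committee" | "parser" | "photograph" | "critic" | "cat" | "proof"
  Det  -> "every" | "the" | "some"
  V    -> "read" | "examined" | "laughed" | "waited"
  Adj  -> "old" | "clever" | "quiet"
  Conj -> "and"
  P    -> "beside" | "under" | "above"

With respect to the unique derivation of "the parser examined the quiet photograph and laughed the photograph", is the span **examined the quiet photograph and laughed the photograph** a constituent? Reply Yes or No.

Yes

[S [NP [Det the] [N parser]] [VP [VP [V examined] [NP [Det the] [AP [Adj quiet]] [N photograph]]] [Conj and] [VP [V laughed] [NP [Det the] [N photograph]]]]]
The words 'examined the quiet photograph and laughed the photograph' are exhaustively dominated by a single VP node (built by VP → VP Conj VP), so they form a constituent.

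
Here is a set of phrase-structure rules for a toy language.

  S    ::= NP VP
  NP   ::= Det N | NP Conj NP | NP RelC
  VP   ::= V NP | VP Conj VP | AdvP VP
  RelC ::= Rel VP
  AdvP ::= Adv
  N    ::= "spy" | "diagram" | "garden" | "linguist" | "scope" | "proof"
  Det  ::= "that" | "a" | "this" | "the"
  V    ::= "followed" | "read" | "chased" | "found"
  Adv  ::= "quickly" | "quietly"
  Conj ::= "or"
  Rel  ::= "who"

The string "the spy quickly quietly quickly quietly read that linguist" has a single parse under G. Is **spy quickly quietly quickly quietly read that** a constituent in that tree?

[S [NP [Det the] [N spy]] [VP [AdvP [Adv quickly]] [VP [AdvP [Adv quietly]] [VP [AdvP [Adv quickly]] [VP [AdvP [Adv quietly]] [VP [V read] [NP [Det that] [N linguist]]]]]]]]
The smallest constituent containing 'spy quickly quietly quickly quietly read that' is the S spanning 'the spy quickly quietly quickly quietly read that linguist'; no single node in the tree dominates exactly the given words.

No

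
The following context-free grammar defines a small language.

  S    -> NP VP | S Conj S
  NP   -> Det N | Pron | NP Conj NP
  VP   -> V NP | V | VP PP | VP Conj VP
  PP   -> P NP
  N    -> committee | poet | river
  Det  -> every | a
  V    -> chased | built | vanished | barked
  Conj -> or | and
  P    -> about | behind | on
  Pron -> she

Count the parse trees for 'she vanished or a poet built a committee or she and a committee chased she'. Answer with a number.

4

Two of the 4 distinct bracketings:
[S [S [NP [Pron she]] [VP [V vanished]]] [Conj or] [S [S [NP [Det a] [N poet]] [VP [V built] [NP [Det a] [N committee]]]] [Conj or] [S [NP [NP [Pron she]] [Conj and] [NP [Det a] [N committee]]] [VP [V chased] [NP [Pron she]]]]]]
[S [S [NP [Pron she]] [VP [V vanished]]] [Conj or] [S [S [NP [Det a] [N poet]] [VP [V built] [NP [NP [Det a] [N committee]] [Conj or] [NP [Pron she]]]]] [Conj and] [S [NP [Det a] [N committee]] [VP [V chased] [NP [Pron she]]]]]]
The trees differ in how a recursive rule is bracketed over the same span.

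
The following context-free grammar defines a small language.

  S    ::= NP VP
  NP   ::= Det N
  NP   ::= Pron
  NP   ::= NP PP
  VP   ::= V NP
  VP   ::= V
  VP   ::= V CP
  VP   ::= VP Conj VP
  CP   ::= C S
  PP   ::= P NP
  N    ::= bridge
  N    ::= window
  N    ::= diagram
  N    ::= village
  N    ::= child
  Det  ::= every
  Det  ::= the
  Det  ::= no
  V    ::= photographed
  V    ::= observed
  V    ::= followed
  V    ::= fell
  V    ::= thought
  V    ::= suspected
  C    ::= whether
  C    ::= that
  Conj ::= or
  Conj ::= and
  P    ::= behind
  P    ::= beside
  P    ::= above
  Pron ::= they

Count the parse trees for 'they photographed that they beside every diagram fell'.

[S [NP [Pron they]] [VP [V photographed] [CP [C that] [S [NP [NP [Pron they]] [PP [P beside] [NP [Det every] [N diagram]]]] [VP [V fell]]]]]]
No rule offers an alternative attachment or grouping for any span, so this is the only derivation.

1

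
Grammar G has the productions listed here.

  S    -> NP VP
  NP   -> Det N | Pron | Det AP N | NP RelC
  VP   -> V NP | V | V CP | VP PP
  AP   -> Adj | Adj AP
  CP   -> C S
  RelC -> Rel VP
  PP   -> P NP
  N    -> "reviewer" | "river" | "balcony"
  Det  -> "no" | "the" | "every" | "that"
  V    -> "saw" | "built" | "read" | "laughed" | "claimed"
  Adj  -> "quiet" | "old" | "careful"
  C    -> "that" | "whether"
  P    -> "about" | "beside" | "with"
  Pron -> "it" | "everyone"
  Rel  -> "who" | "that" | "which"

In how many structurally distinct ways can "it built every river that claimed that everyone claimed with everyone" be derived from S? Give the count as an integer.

3

Two of the 3 distinct bracketings:
[S [NP [Pron it]] [VP [V built] [NP [NP [Det every] [N river]] [RelC [Rel that] [VP [V claimed] [CP [C that] [S [NP [Pron everyone]] [VP [VP [V claimed]] [PP [P with] [NP [Pron everyone]]]]]]]]]]]
[S [NP [Pron it]] [VP [V built] [NP [NP [Det every] [N river]] [RelC [Rel that] [VP [VP [V claimed] [CP [C that] [S [NP [Pron everyone]] [VP [V claimed]]]]] [PP [P with] [NP [Pron everyone]]]]]]]]
The trees differ in how a recursive rule is bracketed over the same span.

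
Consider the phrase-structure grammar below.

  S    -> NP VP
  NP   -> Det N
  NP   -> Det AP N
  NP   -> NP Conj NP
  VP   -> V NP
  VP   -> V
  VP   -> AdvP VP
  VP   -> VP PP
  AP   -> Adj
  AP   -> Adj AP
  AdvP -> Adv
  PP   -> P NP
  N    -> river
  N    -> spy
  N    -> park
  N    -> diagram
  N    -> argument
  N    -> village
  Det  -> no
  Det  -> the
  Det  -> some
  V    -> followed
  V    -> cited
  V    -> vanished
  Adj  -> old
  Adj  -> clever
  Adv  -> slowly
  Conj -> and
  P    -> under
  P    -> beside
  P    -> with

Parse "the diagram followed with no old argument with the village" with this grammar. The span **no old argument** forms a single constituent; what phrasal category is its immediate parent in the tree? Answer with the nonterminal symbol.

S
  NP
    Det: the
    N: diagram
  VP
    VP
      VP
        V: followed
      PP
        P: with
        NP
          Det: no
          AP
            Adj: old
          N: argument
    PP
      P: with
      NP
        Det: the
        N: village
The span 'no old argument' is the NP node built by NP → Det AP N.
Its mother is the PP built by PP → P NP.

PP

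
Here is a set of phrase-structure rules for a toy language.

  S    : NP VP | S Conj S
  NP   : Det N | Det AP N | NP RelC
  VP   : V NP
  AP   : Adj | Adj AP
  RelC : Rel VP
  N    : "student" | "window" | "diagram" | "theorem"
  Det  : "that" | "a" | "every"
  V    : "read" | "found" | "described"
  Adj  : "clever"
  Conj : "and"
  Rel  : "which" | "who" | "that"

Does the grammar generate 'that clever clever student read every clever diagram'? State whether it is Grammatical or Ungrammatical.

S
  NP
    Det: that
    AP
      Adj: clever
      AP
        Adj: clever
    N: student
  VP
    V: read
    NP
      Det: every
      AP
        Adj: clever
      N: diagram
Every word is introduced by a lexical rule and the phrasal rules combine the resulting categories into a single S.

Grammatical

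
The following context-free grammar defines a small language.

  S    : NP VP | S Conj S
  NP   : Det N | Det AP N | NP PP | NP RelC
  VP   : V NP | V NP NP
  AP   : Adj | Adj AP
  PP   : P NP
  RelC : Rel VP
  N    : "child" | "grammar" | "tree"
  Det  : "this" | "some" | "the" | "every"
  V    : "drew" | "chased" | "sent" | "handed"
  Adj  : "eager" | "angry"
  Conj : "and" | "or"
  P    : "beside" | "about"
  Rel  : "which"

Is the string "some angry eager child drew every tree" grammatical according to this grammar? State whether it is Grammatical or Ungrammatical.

[S [NP [Det some] [AP [Adj angry] [AP [Adj eager]]] [N child]] [VP [V drew] [NP [Det every] [N tree]]]]
Each bracket corresponds to one application of a listed rule, so the string is derivable from S.

Grammatical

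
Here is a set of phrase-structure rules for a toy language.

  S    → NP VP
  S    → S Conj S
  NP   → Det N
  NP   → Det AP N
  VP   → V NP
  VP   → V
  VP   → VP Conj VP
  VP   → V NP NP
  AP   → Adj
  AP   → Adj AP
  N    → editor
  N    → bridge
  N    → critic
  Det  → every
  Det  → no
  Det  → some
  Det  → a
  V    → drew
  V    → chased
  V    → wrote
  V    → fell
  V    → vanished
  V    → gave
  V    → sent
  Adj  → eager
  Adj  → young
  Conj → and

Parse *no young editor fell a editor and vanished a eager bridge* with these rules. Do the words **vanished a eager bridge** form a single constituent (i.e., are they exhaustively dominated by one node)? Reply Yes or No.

[S [NP [Det no] [AP [Adj young]] [N editor]] [VP [VP [V fell] [NP [Det a] [N editor]]] [Conj and] [VP [V vanished] [NP [Det a] [AP [Adj eager]] [N bridge]]]]]
The words 'vanished a eager bridge' are exhaustively dominated by a single VP node (built by VP → V NP), so they form a constituent.

Yes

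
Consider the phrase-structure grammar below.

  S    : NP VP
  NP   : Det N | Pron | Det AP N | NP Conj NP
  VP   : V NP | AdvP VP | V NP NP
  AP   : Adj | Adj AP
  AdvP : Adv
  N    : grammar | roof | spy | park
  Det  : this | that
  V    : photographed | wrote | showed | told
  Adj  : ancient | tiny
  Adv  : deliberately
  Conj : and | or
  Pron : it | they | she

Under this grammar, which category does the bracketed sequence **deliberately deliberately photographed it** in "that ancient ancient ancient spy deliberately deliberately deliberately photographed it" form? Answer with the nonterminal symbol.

S
  NP
    Det: that
    AP
      Adj: ancient
      AP
        Adj: ancient
        AP
          Adj: ancient
    N: spy
  VP
    AdvP
      Adv: deliberately
    VP
      AdvP
        Adv: deliberately
      VP
        AdvP
          Adv: deliberately
        VP
          V: photographed
          NP
            Pron: it
The span 'deliberately deliberately photographed it' is the VP node built by VP → AdvP VP.

VP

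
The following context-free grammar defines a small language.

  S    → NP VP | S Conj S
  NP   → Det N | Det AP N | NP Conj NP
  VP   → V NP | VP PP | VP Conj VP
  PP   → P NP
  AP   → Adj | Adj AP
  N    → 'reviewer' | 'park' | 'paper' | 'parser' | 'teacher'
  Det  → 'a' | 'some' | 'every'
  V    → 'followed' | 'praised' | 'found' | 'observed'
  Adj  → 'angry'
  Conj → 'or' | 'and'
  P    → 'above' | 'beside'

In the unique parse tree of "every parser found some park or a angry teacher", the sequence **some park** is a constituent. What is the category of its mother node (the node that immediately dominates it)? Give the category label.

NP

S
  NP
    Det: every
    N: parser
  VP
    V: found
    NP
      NP
        Det: some
        N: park
      Conj: or
      NP
        Det: a
        AP
          Adj: angry
        N: teacher
The span 'some park' is the NP node built by NP → Det N.
Its mother is the NP built by NP → NP Conj NP.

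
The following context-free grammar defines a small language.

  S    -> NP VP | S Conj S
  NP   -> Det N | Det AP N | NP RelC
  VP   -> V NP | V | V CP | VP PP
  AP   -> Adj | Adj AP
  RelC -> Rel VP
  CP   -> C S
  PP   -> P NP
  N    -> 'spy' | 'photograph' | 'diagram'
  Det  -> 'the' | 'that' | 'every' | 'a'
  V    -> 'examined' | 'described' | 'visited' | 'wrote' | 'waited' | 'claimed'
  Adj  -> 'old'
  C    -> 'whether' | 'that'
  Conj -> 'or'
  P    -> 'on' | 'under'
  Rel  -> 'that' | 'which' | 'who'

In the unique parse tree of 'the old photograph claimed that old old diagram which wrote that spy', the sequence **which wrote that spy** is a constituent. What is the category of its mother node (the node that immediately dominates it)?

NP

[S [NP [Det the] [AP [Adj old]] [N photograph]] [VP [V claimed] [NP [NP [Det that] [AP [Adj old] [AP [Adj old]]] [N diagram]] [RelC [Rel which] [VP [V wrote] [NP [Det that] [N spy]]]]]]]
The span 'which wrote that spy' is the RelC node built by RelC → Rel VP.
Its mother is the NP built by NP → NP RelC.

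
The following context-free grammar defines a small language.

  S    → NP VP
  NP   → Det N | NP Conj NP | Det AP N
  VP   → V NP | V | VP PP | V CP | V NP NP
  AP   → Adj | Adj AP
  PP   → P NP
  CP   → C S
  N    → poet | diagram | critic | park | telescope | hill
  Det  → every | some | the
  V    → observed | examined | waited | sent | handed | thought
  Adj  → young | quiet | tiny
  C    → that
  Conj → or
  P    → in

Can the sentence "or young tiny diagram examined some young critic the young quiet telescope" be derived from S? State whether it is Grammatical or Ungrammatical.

Ungrammatical

A Conj word can never sit immediately before an Adj word in any string this grammar generates, so the substring 'or young' rules out a derivation.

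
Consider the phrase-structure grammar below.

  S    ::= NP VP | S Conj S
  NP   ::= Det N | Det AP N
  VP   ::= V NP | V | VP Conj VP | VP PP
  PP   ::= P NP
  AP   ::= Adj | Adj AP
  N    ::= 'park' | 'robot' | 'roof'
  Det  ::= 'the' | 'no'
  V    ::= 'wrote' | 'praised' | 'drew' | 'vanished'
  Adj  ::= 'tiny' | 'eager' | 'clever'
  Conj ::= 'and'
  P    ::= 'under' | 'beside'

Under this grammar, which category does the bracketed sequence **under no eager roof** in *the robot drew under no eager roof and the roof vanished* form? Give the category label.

S
  S
    NP
      Det: the
      N: robot
    VP
      VP
        V: drew
      PP
        P: under
        NP
          Det: no
          AP
            Adj: eager
          N: roof
  Conj: and
  S
    NP
      Det: the
      N: roof
    VP
      V: vanished
The span 'under no eager roof' is the PP node built by PP → P NP.

PP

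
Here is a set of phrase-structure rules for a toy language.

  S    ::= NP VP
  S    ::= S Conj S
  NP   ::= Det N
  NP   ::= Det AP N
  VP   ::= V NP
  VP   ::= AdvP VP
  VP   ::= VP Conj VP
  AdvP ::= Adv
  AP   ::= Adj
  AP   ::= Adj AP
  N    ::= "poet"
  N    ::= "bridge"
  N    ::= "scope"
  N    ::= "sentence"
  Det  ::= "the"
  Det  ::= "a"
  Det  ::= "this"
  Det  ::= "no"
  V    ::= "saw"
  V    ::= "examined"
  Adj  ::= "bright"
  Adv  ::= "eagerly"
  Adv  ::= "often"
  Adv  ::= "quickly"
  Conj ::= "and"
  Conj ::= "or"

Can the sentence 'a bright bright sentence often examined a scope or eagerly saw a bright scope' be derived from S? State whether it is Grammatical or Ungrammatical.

[S [NP [Det a] [AP [Adj bright] [AP [Adj bright]]] [N sentence]] [VP [AdvP [Adv often]] [VP [VP [V examined] [NP [Det a] [N scope]]] [Conj or] [VP [AdvP [Adv eagerly]] [VP [V saw] [NP [Det a] [AP [Adj bright]] [N scope]]]]]]]
The bracketing above is licensed at every node by one of the given productions, with S at the root.

Grammatical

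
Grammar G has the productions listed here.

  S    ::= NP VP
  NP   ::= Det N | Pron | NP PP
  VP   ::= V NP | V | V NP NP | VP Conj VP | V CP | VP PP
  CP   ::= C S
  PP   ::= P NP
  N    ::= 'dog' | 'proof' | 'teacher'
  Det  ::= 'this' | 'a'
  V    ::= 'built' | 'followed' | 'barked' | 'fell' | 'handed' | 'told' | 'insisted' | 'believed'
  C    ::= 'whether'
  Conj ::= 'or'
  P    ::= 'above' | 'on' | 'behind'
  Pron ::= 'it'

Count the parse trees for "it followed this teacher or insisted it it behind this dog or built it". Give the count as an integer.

Two of the 5 distinct bracketings:
[S [NP [Pron it]] [VP [VP [V followed] [NP [Det this] [N teacher]]] [Conj or] [VP [VP [V insisted] [NP [Pron it]] [NP [NP [Pron it]] [PP [P behind] [NP [Det this] [N dog]]]]] [Conj or] [VP [V built] [NP [Pron it]]]]]]
[S [NP [Pron it]] [VP [VP [V followed] [NP [Det this] [N teacher]]] [Conj or] [VP [VP [VP [V insisted] [NP [Pron it]] [NP [Pron it]]] [PP [P behind] [NP [Det this] [N dog]]]] [Conj or] [VP [V built] [NP [Pron it]]]]]]
The difference turns on whether NP → NP PP is used at the relevant span, versus an alternative expansion of NP.

5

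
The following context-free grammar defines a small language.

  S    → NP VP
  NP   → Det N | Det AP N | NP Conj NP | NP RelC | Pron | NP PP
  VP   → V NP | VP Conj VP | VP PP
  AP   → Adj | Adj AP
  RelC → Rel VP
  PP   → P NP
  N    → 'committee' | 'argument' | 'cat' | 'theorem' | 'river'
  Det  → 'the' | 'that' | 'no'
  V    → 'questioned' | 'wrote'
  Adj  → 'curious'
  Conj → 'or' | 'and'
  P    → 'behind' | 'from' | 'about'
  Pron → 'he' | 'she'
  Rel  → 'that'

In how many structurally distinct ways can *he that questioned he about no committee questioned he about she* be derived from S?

Two of the 6 distinct bracketings:
[S [NP [NP [Pron he]] [RelC [Rel that] [VP [V questioned] [NP [NP [Pron he]] [PP [P about] [NP [Det no] [N committee]]]]]]] [VP [V questioned] [NP [NP [Pron he]] [PP [P about] [NP [Pron she]]]]]]
[S [NP [NP [Pron he]] [RelC [Rel that] [VP [V questioned] [NP [NP [Pron he]] [PP [P about] [NP [Det no] [N committee]]]]]]] [VP [VP [V questioned] [NP [Pron he]]] [PP [P about] [NP [Pron she]]]]]
The difference turns on whether VP → VP PP is used at the relevant span, versus an alternative expansion of VP.

6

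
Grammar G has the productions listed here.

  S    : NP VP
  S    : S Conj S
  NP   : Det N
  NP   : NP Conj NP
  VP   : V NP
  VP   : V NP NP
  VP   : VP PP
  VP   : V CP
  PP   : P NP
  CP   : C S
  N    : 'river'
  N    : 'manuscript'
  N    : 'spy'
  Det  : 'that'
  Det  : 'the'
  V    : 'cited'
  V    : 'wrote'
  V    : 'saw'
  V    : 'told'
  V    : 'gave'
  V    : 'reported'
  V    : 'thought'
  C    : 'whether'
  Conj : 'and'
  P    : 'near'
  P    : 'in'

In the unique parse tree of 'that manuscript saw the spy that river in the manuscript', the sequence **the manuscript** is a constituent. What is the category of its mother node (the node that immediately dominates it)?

PP

S
  NP
    Det: that
    N: manuscript
  VP
    VP
      V: saw
      NP
        Det: the
        N: spy
      NP
        Det: that
        N: river
    PP
      P: in
      NP
        Det: the
        N: manuscript
The span 'the manuscript' is the NP node built by NP → Det N.
Its mother is the PP built by PP → P NP.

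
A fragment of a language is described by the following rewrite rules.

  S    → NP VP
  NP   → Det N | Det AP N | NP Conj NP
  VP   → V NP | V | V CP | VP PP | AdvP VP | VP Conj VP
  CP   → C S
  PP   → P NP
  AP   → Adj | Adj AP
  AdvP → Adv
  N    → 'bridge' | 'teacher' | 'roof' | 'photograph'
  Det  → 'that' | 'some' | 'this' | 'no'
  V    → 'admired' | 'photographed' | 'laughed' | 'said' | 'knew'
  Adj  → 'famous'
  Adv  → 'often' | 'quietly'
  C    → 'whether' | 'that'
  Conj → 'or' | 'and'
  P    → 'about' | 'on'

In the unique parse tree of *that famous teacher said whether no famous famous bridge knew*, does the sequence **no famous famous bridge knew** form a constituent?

Yes

[S [NP [Det that] [AP [Adj famous]] [N teacher]] [VP [V said] [CP [C whether] [S [NP [Det no] [AP [Adj famous] [AP [Adj famous]]] [N bridge]] [VP [V knew]]]]]]
The words 'no famous famous bridge knew' are exhaustively dominated by a single S node (built by S → NP VP), so they form a constituent.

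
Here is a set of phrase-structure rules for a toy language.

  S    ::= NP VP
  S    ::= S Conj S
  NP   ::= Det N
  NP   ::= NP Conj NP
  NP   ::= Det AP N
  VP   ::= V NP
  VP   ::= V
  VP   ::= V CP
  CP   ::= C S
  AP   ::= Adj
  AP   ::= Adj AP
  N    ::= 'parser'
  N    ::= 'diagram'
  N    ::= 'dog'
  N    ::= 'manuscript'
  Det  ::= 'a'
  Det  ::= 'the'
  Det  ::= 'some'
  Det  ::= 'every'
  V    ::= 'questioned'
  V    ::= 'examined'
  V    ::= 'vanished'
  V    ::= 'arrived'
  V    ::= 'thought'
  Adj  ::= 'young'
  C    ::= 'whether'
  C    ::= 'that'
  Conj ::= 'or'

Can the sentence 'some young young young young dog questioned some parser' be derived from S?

Grammatical

S
  NP
    Det: some
    AP
      Adj: young
      AP
        Adj: young
        AP
          Adj: young
          AP
            Adj: young
    N: dog
  VP
    V: questioned
    NP
      Det: some
      N: parser
The bracketing above is licensed at every node by one of the given productions, with S at the root.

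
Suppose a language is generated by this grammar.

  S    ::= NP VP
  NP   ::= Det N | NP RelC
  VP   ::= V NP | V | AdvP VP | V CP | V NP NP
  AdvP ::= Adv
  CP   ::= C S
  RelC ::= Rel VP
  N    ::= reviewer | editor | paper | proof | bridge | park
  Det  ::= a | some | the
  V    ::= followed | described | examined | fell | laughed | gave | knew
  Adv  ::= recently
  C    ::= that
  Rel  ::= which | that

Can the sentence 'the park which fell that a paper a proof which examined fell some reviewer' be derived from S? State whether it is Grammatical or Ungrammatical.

Ungrammatical

For S → NP VP, every NP-prefix leaves a non-VP remainder: after 'the park' the remainder is not a VP; after 'the park which fell' the remainder is not a VP.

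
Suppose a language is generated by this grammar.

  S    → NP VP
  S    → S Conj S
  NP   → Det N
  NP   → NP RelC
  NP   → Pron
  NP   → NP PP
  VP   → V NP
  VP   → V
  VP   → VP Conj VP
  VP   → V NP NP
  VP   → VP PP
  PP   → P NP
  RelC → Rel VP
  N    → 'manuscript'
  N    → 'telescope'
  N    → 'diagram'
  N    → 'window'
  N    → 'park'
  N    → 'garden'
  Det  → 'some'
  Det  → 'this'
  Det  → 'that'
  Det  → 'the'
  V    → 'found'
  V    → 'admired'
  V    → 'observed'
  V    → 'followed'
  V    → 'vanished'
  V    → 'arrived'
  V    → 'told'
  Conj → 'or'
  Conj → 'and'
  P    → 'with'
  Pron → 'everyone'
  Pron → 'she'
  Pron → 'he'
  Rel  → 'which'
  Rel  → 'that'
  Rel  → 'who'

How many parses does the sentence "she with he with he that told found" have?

Two of the 5 distinct bracketings:
[S [NP [NP [NP [Pron she]] [PP [P with] [NP [NP [Pron he]] [PP [P with] [NP [Pron he]]]]]] [RelC [Rel that] [VP [V told]]]] [VP [V found]]]
[S [NP [NP [NP [NP [Pron she]] [PP [P with] [NP [Pron he]]]] [PP [P with] [NP [Pron he]]]] [RelC [Rel that] [VP [V told]]]] [VP [V found]]]
The trees differ in how a recursive rule is bracketed over the same span.

5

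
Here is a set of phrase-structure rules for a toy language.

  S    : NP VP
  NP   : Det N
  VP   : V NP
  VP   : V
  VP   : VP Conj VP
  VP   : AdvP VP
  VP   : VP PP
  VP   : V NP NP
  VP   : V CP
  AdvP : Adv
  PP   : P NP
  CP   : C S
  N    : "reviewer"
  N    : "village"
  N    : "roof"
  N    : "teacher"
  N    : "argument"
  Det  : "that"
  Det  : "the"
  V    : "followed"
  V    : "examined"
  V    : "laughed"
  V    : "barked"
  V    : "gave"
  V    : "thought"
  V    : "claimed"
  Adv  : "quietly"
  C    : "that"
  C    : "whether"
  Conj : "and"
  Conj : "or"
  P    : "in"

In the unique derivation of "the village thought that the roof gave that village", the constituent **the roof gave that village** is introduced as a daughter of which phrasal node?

CP

S
  NP
    Det: the
    N: village
  VP
    V: thought
    CP
      C: that
      S
        NP
          Det: the
          N: roof
        VP
          V: gave
          NP
            Det: that
            N: village
The span 'the roof gave that village' is the S node built by S → NP VP.
Its mother is the CP built by CP → C S.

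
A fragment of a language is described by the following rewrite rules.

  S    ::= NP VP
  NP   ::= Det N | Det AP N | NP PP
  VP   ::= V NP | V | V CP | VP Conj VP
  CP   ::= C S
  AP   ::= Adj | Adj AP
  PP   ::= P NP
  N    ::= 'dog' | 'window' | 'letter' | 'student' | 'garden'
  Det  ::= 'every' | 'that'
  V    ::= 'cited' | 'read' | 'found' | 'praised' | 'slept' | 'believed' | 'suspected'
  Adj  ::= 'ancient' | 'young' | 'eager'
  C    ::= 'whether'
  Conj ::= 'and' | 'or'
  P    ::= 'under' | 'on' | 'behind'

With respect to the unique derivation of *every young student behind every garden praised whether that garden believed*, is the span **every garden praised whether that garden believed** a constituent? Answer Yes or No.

No

[S [NP [NP [Det every] [AP [Adj young]] [N student]] [PP [P behind] [NP [Det every] [N garden]]]] [VP [V praised] [CP [C whether] [S [NP [Det that] [N garden]] [VP [V believed]]]]]]
The smallest constituent containing 'every garden praised whether that garden believed' is the S spanning 'every young student behind every garden praised whether that garden believed'; no single node in the tree dominates exactly the given words.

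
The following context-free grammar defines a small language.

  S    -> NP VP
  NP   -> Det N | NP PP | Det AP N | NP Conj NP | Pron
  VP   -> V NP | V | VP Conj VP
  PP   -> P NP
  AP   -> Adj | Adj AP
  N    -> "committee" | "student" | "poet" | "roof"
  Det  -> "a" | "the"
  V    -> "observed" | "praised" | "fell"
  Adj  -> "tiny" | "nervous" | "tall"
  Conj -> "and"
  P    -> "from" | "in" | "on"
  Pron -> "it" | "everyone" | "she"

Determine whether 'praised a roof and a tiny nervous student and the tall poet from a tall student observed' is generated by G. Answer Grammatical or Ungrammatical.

Ungrammatical

For S → NP VP, no prefix of the string parses as an NP.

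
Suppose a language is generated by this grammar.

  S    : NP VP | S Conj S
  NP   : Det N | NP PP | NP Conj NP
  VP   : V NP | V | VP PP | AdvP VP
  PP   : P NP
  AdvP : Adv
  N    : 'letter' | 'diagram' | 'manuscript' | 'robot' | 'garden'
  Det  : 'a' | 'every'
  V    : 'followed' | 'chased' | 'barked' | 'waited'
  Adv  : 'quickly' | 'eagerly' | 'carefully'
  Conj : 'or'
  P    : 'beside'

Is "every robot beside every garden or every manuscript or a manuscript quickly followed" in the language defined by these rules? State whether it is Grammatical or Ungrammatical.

Grammatical

S
  NP
    NP
      Det: every
      N: robot
    PP
      P: beside
      NP
        NP
          Det: every
          N: garden
        Conj: or
        NP
          NP
            Det: every
            N: manuscript
          Conj: or
          NP
            Det: a
            N: manuscript
  VP
    AdvP
      Adv: quickly
    VP
      V: followed
The bracketing above is licensed at every node by one of the given productions, with S at the root.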